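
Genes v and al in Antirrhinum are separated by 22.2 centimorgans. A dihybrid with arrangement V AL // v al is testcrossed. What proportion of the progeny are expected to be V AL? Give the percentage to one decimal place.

38.9%

A map distance of 22.2 centimorgans corresponds to a recombination frequency of 0.222.
The F1 is V AL / v al, so V AL is a parental gamete class with expected frequency (1 − r)/2 = 0.778/2 = 0.3890.
That is 0.3890 = 38.9% of the progeny.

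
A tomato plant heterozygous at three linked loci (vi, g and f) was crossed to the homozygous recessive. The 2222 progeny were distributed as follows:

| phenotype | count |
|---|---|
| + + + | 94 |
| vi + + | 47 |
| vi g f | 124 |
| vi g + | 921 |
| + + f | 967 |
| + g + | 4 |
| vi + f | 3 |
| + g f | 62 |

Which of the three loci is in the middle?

The two most frequent reciprocal classes, + + f and vi g +, are the parental types, so the F1 was + + f / vi g +.
The two rarest classes, vi + f and + g +, are the double crossovers. Comparing them with the parentals, only the vi allele has switched, so vi is the middle locus and the order is f – vi – g.

vi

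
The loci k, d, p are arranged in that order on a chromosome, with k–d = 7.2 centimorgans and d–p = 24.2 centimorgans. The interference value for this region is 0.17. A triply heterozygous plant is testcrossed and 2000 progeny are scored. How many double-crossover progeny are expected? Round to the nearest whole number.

29

Map distances give recombination frequencies of 0.072 and 0.242 for the two intervals.
With interference 0.17 (so coincidence = 0.83), expected double-crossover frequency = 0.072 × 0.242 × 0.83 = 0.01446.
Expected number = 0.01446 × 2000 = 28.92 ≈ 29.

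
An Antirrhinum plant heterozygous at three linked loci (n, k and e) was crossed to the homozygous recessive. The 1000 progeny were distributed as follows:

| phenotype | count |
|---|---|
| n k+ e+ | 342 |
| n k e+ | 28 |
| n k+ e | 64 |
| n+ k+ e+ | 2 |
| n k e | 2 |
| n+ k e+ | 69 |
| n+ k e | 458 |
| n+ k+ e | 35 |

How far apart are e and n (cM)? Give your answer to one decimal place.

The two most frequent reciprocal classes, n k+ e+ and n+ k e, are the parental types, so the F1 was n k+ e+ / n+ k e.
The two rarest classes, n+ k+ e+ and n k e, are the double crossovers. Comparing them with the parentals, only the n allele has switched, so n is the middle locus and the order is e – n – k.
Crossovers in the e–n interval produce the single-crossover classes n k+ e and n+ k e+ (64 + 69 = 133) plus the double crossovers (4).
RF(e–n) = (133 + 4) / 1000 = 137/1000 = 0.1370 → 13.7 cM.

13.7 cM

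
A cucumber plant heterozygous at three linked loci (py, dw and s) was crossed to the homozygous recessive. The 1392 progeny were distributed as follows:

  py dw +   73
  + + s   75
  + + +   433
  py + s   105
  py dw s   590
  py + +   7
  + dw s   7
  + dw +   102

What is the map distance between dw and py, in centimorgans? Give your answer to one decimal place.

The two most frequent reciprocal classes, + + + and py dw s, are the parental types, so the F1 was + + + / py dw s.
The two rarest classes, py + + and + dw s, are the double crossovers. Comparing them with the parentals, only the py allele has switched, so py is the middle locus and the order is s – py – dw.
Crossovers in the py–dw interval produce the single-crossover classes + dw + and py + s (102 + 105 = 207) plus the double crossovers (14).
RF(py–dw) = (207 + 14) / 1392 = 221/1392 = 0.1588 → 15.9 centimorgans.

15.9 centimorgans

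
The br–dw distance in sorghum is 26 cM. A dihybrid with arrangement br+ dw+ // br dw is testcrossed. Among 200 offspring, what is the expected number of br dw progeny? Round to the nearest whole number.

74

A map distance of 26 cM corresponds to a recombination frequency of 0.260.
The F1 is br+ dw+ / br dw, so br dw is a parental gamete class with expected frequency (1 − r)/2 = 0.740/2 = 0.3700.
Expected number = 0.3700 × 200 = 74.00 ≈ 74.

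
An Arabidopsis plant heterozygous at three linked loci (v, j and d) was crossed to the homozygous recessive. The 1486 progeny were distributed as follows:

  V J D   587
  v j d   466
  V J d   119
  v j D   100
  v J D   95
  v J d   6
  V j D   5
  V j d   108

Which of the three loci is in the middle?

The two most frequent reciprocal classes, V J D and v j d, are the parental types, so the F1 was V J D / v j d.
The two rarest classes, V j D and v J d, are the double crossovers. Comparing them with the parentals, only the j allele has switched, so j is the middle locus and the order is v – j – d.

j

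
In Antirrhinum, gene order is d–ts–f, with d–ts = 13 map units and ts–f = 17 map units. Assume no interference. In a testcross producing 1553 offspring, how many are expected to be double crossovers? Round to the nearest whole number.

34

Map distances give recombination frequencies of 0.130 and 0.170 for the two intervals.
With no interference, expected double-crossover frequency = 0.130 × 0.170 = 0.02210.
Expected number = 0.02210 × 1553 = 34.32 ≈ 34.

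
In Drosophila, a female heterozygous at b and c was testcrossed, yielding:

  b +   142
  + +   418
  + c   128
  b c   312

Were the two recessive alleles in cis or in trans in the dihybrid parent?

cis

The two most frequent classes are + + (418) and b c (312); these are the parental (non-recombinant) types.
So the F1 carried + + on one chromosome and b c on the other — the recessive alleles are on the same chromosome (cis / coupling).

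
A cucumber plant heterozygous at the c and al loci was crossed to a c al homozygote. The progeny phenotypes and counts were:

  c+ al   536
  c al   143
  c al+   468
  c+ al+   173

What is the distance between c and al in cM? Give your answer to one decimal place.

The two most frequent classes, c+ al (536) and c al+ (468), are the parental types, so the F1 was c+ al / c al+.
The recombinant classes are c+ al+ and c al: 173 + 143 = 316.
Recombination frequency = 316/1320 = 0.2394 ≈ 23.9%, i.e. 23.9 cM.

23.9 cM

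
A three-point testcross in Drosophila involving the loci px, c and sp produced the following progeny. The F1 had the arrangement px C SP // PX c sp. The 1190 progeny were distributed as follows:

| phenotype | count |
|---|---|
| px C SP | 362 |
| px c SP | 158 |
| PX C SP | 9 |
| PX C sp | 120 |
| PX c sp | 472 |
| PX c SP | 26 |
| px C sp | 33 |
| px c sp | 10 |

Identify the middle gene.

px

The two rarest classes, PX C SP and px c sp, are the double crossovers. Comparing them with the parentals, only the px allele has switched, so px is the middle locus and the order is c – px – sp.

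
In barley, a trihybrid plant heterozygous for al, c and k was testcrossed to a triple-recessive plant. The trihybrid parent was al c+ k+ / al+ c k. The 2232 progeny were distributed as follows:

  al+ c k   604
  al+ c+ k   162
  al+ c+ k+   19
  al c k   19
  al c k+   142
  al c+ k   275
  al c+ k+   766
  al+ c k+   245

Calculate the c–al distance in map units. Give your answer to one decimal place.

The two rarest classes, al+ c+ k+ and al c k, are the double crossovers. Comparing them with the parentals, only the al allele has switched, so al is the middle locus and the order is k – al – c.
Crossovers in the al–c interval produce the single-crossover classes al c k+ and al+ c+ k (142 + 162 = 304) plus the double crossovers (38).
RF(al–c) = (304 + 38) / 2232 = 342/2232 = 0.1532 → 15.3 map units.

15.3 map units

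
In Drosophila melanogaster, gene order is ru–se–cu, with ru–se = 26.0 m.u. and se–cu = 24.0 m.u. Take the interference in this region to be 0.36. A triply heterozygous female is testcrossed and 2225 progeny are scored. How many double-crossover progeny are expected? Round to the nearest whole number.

Map distances give recombination frequencies of 0.260 and 0.240 for the two intervals.
With interference 0.36 (so coincidence = 0.64), expected double-crossover frequency = 0.260 × 0.240 × 0.64 = 0.03994.
Expected number = 0.03994 × 2225 = 88.86 ≈ 89.

89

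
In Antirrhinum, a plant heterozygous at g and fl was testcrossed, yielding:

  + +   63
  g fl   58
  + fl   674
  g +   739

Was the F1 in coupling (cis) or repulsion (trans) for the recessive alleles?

The two most frequent classes are + fl (674) and g + (739); these are the parental (non-recombinant) types.
So the F1 carried + fl on one chromosome and g + on the other — the recessive alleles are on opposite chromosomes (trans / repulsion).

trans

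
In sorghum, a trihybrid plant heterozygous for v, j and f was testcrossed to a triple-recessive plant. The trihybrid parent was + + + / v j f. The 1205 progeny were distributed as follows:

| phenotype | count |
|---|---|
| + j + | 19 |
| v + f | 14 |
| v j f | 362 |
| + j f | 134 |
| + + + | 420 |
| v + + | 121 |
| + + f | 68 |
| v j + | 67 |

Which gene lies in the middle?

The two rarest classes, + j + and v + f, are the double crossovers. Comparing them with the parentals, only the j allele has switched, so j is the middle locus and the order is f – j – v.

j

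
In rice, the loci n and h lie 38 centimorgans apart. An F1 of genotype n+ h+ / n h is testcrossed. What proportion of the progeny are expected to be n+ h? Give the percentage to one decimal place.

A map distance of 38 centimorgans corresponds to a recombination frequency of 0.380.
The F1 is n+ h+ / n h, so n+ h is a recombinant gamete class with expected frequency r/2 = 0.380/2 = 0.1900.
That is 0.1900 = 19.0% of the progeny.

19.0%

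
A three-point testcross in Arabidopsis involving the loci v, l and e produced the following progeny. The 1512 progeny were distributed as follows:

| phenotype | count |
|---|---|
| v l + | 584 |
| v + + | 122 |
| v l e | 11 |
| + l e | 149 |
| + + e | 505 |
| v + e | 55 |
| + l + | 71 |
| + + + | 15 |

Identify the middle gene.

The two most frequent reciprocal classes, + + e and v l +, are the parental types, so the F1 was + + e / v l +.
The two rarest classes, + + + and v l e, are the double crossovers. Comparing them with the parentals, only the e allele has switched, so e is the middle locus and the order is v – e – l.

e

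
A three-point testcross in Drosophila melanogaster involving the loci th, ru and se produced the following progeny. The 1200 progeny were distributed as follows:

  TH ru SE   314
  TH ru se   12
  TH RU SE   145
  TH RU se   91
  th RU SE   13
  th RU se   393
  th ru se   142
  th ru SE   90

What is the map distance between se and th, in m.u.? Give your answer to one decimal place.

The two most frequent reciprocal classes, TH ru SE and th RU se, are the parental types, so the F1 was TH ru SE / th RU se.
The two rarest classes, TH ru se and th RU SE, are the double crossovers. Comparing them with the parentals, only the se allele has switched, so se is the middle locus and the order is ru – se – th.
Crossovers in the se–th interval produce the single-crossover classes th ru SE and TH RU se (90 + 91 = 181) plus the double crossovers (25).
RF(se–th) = (181 + 25) / 1200 = 206/1200 = 0.1717 → 17.2 m.u.

17.2 m.u.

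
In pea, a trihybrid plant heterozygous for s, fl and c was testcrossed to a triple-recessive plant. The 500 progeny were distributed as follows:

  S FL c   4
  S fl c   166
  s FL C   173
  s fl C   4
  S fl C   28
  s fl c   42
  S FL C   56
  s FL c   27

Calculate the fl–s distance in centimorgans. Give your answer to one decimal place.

21.2 centimorgans

The two most frequent reciprocal classes, s FL C and S fl c, are the parental types, so the F1 was s FL C / S fl c.
The two rarest classes, s fl C and S FL c, are the double crossovers. Comparing them with the parentals, only the fl allele has switched, so fl is the middle locus and the order is c – fl – s.
Crossovers in the fl–s interval produce the single-crossover classes S FL C and s fl c (56 + 42 = 98) plus the double crossovers (8).
RF(fl–s) = (98 + 8) / 500 = 106/500 = 0.2120 → 21.2 centimorgans.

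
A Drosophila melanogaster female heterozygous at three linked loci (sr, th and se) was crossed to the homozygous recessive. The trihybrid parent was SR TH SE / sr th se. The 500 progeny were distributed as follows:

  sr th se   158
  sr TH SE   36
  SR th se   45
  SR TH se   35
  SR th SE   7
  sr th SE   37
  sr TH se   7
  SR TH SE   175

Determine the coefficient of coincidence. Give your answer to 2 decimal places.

The two rarest classes, SR th SE and sr TH se, are the double crossovers. Comparing them with the parentals, only the th allele has switched, so th is the middle locus and the order is sr – th – se.
sr–th: (81 + 14)/500 = 0.1900; th–se: (72 + 14)/500 = 0.1720.
Expected DCO frequency = 0.1900 × 0.1720 ≈ 0.03268; observed = 14/500 ≈ 0.02800.
Coefficient of coincidence = 0.02800/0.03268 ≈ 0.86.

0.86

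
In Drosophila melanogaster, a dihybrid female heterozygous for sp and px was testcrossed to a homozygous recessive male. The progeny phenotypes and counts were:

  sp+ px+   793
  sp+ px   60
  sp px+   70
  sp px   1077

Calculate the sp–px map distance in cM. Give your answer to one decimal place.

6.5 cM

The two most frequent classes, sp+ px+ (793) and sp px (1077), are the parental types, so the F1 was sp+ px+ / sp px.
The recombinant classes are sp+ px and sp px+: 60 + 70 = 130.
Recombination frequency = 130/2000 = 0.0650 ≈ 6.5%, i.e. 6.5 cM.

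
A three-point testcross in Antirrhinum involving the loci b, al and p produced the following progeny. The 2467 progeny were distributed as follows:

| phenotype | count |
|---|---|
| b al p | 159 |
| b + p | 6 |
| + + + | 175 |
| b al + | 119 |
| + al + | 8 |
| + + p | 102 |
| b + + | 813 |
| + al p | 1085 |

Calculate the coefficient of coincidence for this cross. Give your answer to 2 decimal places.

The two most frequent reciprocal classes, b + + and + al p, are the parental types, so the F1 was b + + / + al p.
The two rarest classes, b + p and + al +, are the double crossovers. Comparing them with the parentals, only the p allele has switched, so p is the middle locus and the order is b – p – al.
b–p: (334 + 14)/2467 = 0.1411; p–al: (221 + 14)/2467 = 0.0953.
Expected DCO frequency = 0.1411 × 0.0953 ≈ 0.01345; observed = 14/2467 ≈ 0.00567.
Coefficient of coincidence = 0.00567/0.01345 ≈ 0.42.

0.42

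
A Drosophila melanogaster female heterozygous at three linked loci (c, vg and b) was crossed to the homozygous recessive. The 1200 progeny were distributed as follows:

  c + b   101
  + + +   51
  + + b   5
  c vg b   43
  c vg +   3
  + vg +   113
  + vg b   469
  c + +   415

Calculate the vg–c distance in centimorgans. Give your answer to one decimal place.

The two most frequent reciprocal classes, + vg b and c + +, are the parental types, so the F1 was + vg b / c + +.
The two rarest classes, + + b and c vg +, are the double crossovers. Comparing them with the parentals, only the vg allele has switched, so vg is the middle locus and the order is c – vg – b.
Crossovers in the c–vg interval produce the single-crossover classes c vg b and + + + (43 + 51 = 94) plus the double crossovers (8).
RF(c–vg) = (94 + 8) / 1200 = 102/1200 = 0.0850 → 8.5 centimorgans.

8.5 centimorgans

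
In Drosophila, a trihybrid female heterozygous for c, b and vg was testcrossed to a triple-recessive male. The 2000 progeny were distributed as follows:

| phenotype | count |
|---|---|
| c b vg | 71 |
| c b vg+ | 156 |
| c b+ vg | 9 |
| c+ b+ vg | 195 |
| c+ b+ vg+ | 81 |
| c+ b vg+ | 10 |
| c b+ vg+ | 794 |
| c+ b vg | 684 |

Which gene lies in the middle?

vg

The two most frequent reciprocal classes, c+ b vg and c b+ vg+, are the parental types, so the F1 was c+ b vg / c b+ vg+.
The two rarest classes, c+ b vg+ and c b+ vg, are the double crossovers. Comparing them with the parentals, only the vg allele has switched, so vg is the middle locus and the order is c – vg – b.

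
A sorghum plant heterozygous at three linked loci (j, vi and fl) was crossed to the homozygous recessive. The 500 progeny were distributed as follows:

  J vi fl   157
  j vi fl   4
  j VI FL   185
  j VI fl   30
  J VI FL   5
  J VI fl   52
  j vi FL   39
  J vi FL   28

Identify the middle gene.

The two most frequent reciprocal classes, j VI FL and J vi fl, are the parental types, so the F1 was j VI FL / J vi fl.
The two rarest classes, J VI FL and j vi fl, are the double crossovers. Comparing them with the parentals, only the j allele has switched, so j is the middle locus and the order is fl – j – vi.

j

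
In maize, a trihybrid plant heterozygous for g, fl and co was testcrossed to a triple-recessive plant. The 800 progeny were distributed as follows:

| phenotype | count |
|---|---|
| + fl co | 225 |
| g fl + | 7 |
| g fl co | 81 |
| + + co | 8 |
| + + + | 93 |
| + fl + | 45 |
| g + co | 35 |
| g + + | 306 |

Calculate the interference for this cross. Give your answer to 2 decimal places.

The two most frequent reciprocal classes, + fl co and g + +, are the parental types, so the F1 was + fl co / g + +.
The two rarest classes, + + co and g fl +, are the double crossovers. Comparing them with the parentals, only the fl allele has switched, so fl is the middle locus and the order is g – fl – co.
g–fl: (174 + 15)/800 = 0.2362; fl–co: (80 + 15)/800 = 0.1187.
Expected DCO frequency = 0.2362 × 0.1187 ≈ 0.02804; observed = 15/800 ≈ 0.01875.
Coefficient of coincidence = 0.01875/0.02804 ≈ 0.67; interference = 1 − 0.67 = 0.33.

0.33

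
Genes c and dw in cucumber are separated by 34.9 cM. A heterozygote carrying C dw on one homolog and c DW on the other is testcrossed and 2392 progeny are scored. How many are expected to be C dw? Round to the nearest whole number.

779

A map distance of 34.9 cM corresponds to a recombination frequency of 0.349.
The F1 is C dw / c DW, so C dw is a parental gamete class with expected frequency (1 − r)/2 = 0.651/2 = 0.3255.
Expected number = 0.3255 × 2392 = 778.60 ≈ 779.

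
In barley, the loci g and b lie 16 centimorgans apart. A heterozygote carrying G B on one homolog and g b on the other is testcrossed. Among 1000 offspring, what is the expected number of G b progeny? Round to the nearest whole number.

A map distance of 16 centimorgans corresponds to a recombination frequency of 0.160.
The F1 is G B / g b, so G b is a recombinant gamete class with expected frequency r/2 = 0.160/2 = 0.0800.
Expected number = 0.0800 × 1000 = 80.00 ≈ 80.

80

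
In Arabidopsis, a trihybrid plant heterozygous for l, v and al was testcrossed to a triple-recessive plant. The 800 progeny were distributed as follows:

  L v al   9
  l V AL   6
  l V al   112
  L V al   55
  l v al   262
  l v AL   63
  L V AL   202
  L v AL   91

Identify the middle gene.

The two most frequent reciprocal classes, l v al and L V AL, are the parental types, so the F1 was l v al / L V AL.
The two rarest classes, L v al and l V AL, are the double crossovers. Comparing them with the parentals, only the l allele has switched, so l is the middle locus and the order is al – l – v.

l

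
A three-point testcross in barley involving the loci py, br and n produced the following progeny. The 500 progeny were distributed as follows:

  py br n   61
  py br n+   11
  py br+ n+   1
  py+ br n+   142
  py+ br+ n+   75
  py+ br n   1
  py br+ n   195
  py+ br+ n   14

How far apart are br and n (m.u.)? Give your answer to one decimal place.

The two most frequent reciprocal classes, py+ br n+ and py br+ n, are the parental types, so the F1 was py+ br n+ / py br+ n.
The two rarest classes, py+ br n and py br+ n+, are the double crossovers. Comparing them with the parentals, only the n allele has switched, so n is the middle locus and the order is py – n – br.
Crossovers in the n–br interval produce the single-crossover classes py+ br+ n+ and py br n (75 + 61 = 136) plus the double crossovers (2).
RF(n–br) = (136 + 2) / 500 = 138/500 = 0.2760 → 27.6 m.u.

27.6 m.u.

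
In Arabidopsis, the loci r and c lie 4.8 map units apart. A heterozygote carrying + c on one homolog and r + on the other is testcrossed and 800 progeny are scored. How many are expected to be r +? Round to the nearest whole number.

381

A map distance of 4.8 map units corresponds to a recombination frequency of 0.048.
The F1 is + c / r +, so r + is a parental gamete class with expected frequency (1 − r)/2 = 0.952/2 = 0.4760.
Expected number = 0.4760 × 800 = 380.80 ≈ 381.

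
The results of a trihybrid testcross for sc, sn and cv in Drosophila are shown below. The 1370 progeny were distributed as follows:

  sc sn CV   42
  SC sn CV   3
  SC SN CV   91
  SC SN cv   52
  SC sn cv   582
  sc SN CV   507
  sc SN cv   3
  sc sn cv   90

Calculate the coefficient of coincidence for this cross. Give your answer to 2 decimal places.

The two most frequent reciprocal classes, sc SN CV and SC sn cv, are the parental types, so the F1 was sc SN CV / SC sn cv.
The two rarest classes, sc SN cv and SC sn CV, are the double crossovers. Comparing them with the parentals, only the cv allele has switched, so cv is the middle locus and the order is sc – cv – sn.
sc–cv: (181 + 6)/1370 = 0.1365; cv–sn: (94 + 6)/1370 = 0.0730.
Expected DCO frequency = 0.1365 × 0.0730 ≈ 0.00996; observed = 6/1370 ≈ 0.00438.
Coefficient of coincidence = 0.00438/0.00996 ≈ 0.44.

0.44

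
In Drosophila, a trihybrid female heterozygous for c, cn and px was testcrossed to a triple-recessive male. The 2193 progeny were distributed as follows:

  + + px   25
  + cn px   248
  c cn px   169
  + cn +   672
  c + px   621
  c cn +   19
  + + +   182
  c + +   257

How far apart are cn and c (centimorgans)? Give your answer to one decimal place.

18.0 centimorgans

The two most frequent reciprocal classes, c + px and + cn +, are the parental types, so the F1 was c + px / + cn +.
The two rarest classes, + + px and c cn +, are the double crossovers. Comparing them with the parentals, only the c allele has switched, so c is the middle locus and the order is cn – c – px.
Crossovers in the cn–c interval produce the single-crossover classes c cn px and + + + (169 + 182 = 351) plus the double crossovers (44).
RF(cn–c) = (351 + 44) / 2193 = 395/2193 = 0.1801 → 18.0 centimorgans.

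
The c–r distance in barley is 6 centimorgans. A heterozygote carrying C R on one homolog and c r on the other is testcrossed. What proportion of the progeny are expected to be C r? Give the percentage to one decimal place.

3.0%

A map distance of 6 centimorgans corresponds to a recombination frequency of 0.060.
The F1 is C R / c r, so C r is a recombinant gamete class with expected frequency r/2 = 0.060/2 = 0.0300.
That is 0.0300 = 3.0% of the progeny.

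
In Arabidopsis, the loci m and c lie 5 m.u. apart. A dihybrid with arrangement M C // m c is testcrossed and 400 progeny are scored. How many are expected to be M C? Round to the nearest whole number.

190

A map distance of 5 m.u. corresponds to a recombination frequency of 0.050.
The F1 is M C / m c, so M C is a parental gamete class with expected frequency (1 − r)/2 = 0.950/2 = 0.4750.
Expected number = 0.4750 × 400 = 190.00 ≈ 190.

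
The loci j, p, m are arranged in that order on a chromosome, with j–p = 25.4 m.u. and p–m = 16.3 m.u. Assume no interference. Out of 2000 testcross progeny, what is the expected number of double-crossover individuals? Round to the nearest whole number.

83

Map distances give recombination frequencies of 0.254 and 0.163 for the two intervals.
With no interference, expected double-crossover frequency = 0.254 × 0.163 = 0.04140.
Expected number = 0.04140 × 2000 = 82.80 ≈ 83.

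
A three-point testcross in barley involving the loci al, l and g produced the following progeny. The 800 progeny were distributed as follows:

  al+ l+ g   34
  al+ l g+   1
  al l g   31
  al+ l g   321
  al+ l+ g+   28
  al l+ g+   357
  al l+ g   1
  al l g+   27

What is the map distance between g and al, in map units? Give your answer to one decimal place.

7.6 map units

The two most frequent reciprocal classes, al+ l g and al l+ g+, are the parental types, so the F1 was al+ l g / al l+ g+.
The two rarest classes, al+ l g+ and al l+ g, are the double crossovers. Comparing them with the parentals, only the g allele has switched, so g is the middle locus and the order is l – g – al.
Crossovers in the g–al interval produce the single-crossover classes al l g and al+ l+ g+ (31 + 28 = 59) plus the double crossovers (2).
RF(g–al) = (59 + 2) / 800 = 61/800 = 0.0762 → 7.6 map units.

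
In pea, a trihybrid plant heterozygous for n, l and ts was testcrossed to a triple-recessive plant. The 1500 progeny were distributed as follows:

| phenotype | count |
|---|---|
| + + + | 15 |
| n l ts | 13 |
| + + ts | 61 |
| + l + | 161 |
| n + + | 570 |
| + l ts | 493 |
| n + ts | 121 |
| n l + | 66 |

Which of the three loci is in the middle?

n

The two most frequent reciprocal classes, n + + and + l ts, are the parental types, so the F1 was n + + / + l ts.
The two rarest classes, + + + and n l ts, are the double crossovers. Comparing them with the parentals, only the n allele has switched, so n is the middle locus and the order is l – n – ts.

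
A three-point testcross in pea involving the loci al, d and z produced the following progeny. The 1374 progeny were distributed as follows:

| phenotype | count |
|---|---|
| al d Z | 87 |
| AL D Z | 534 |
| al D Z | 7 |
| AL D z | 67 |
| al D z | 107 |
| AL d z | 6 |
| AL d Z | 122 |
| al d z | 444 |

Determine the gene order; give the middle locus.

The two most frequent reciprocal classes, al d z and AL D Z, are the parental types, so the F1 was al d z / AL D Z.
The two rarest classes, AL d z and al D Z, are the double crossovers. Comparing them with the parentals, only the al allele has switched, so al is the middle locus and the order is d – al – z.

al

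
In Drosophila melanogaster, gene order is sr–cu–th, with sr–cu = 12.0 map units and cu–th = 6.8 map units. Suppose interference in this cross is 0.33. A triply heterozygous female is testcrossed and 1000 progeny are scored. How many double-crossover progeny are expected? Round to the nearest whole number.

Map distances give recombination frequencies of 0.120 and 0.068 for the two intervals.
With interference 0.33 (so coincidence = 0.67), expected double-crossover frequency = 0.120 × 0.068 × 0.67 = 0.00547.
Expected number = 0.00547 × 1000 = 5.47 ≈ 5.

5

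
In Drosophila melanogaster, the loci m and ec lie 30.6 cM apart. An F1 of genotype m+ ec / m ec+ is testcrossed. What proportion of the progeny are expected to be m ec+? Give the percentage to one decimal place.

34.7%

A map distance of 30.6 cM corresponds to a recombination frequency of 0.306.
The F1 is m+ ec / m ec+, so m ec+ is a parental gamete class with expected frequency (1 − r)/2 = 0.694/2 = 0.3470.
That is 0.3470 = 34.7% of the progeny.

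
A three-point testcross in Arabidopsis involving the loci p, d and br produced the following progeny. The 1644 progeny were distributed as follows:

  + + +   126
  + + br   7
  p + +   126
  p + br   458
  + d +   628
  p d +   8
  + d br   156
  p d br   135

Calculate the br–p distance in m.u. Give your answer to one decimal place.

The two most frequent reciprocal classes, p + br and + d +, are the parental types, so the F1 was p + br / + d +.
The two rarest classes, + + br and p d +, are the double crossovers. Comparing them with the parentals, only the p allele has switched, so p is the middle locus and the order is d – p – br.
Crossovers in the p–br interval produce the single-crossover classes p + + and + d br (126 + 156 = 282) plus the double crossovers (15).
RF(p–br) = (282 + 15) / 1644 = 297/1644 = 0.1807 → 18.1 m.u.

18.1 m.u.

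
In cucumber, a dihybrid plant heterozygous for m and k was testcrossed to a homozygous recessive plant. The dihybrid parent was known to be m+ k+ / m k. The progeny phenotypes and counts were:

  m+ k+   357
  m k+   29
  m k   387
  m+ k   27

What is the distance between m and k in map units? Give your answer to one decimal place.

The recombinant classes are m+ k and m k+: 27 + 29 = 56.
Recombination frequency = 56/800 = 0.0700 ≈ 7.0%, i.e. 7.0 map units.

7.0 map units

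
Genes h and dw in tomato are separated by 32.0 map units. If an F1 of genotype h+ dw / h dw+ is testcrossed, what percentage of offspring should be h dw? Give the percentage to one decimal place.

16.0%

A map distance of 32.0 map units corresponds to a recombination frequency of 0.320.
The F1 is h+ dw / h dw+, so h dw is a recombinant gamete class with expected frequency r/2 = 0.320/2 = 0.1600.
That is 0.1600 = 16.0% of the progeny.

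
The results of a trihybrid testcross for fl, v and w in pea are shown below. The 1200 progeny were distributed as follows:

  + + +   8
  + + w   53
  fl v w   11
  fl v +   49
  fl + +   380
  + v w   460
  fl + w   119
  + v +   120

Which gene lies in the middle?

fl

The two most frequent reciprocal classes, fl + + and + v w, are the parental types, so the F1 was fl + + / + v w.
The two rarest classes, + + + and fl v w, are the double crossovers. Comparing them with the parentals, only the fl allele has switched, so fl is the middle locus and the order is v – fl – w.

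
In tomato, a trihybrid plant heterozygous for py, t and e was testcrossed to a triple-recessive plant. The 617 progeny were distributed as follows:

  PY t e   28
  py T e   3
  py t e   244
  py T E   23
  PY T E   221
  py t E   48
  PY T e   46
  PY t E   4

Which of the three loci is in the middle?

The two most frequent reciprocal classes, py t e and PY T E, are the parental types, so the F1 was py t e / PY T E.
The two rarest classes, py T e and PY t E, are the double crossovers. Comparing them with the parentals, only the t allele has switched, so t is the middle locus and the order is py – t – e.

t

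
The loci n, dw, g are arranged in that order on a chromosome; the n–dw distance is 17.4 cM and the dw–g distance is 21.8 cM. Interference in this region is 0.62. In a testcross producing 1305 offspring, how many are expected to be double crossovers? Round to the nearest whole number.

19

Map distances give recombination frequencies of 0.174 and 0.218 for the two intervals.
With interference 0.62 (so coincidence = 0.38), expected double-crossover frequency = 0.174 × 0.218 × 0.38 = 0.01441.
Expected number = 0.01441 × 1305 = 18.81 ≈ 19.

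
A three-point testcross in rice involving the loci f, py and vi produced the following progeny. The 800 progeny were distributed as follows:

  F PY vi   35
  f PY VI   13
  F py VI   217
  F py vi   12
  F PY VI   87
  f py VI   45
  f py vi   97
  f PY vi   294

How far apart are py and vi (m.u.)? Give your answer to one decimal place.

26.1 m.u.

The two most frequent reciprocal classes, F py VI and f PY vi, are the parental types, so the F1 was F py VI / f PY vi.
The two rarest classes, F py vi and f PY VI, are the double crossovers. Comparing them with the parentals, only the vi allele has switched, so vi is the middle locus and the order is f – vi – py.
Crossovers in the vi–py interval produce the single-crossover classes F PY VI and f py vi (87 + 97 = 184) plus the double crossovers (25).
RF(vi–py) = (184 + 25) / 800 = 209/800 = 0.2612 → 26.1 m.u.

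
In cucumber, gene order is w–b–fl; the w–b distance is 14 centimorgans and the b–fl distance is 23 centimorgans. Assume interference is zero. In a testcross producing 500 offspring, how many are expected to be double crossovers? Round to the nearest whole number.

Map distances give recombination frequencies of 0.140 and 0.230 for the two intervals.
With no interference, expected double-crossover frequency = 0.140 × 0.230 = 0.03220.
Expected number = 0.03220 × 500 = 16.10 ≈ 16.

16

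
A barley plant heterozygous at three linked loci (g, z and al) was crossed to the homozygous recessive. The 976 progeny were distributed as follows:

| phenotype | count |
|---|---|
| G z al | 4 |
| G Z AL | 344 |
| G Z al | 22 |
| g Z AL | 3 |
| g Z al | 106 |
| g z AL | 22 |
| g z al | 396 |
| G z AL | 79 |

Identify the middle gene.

g

The two most frequent reciprocal classes, g z al and G Z AL, are the parental types, so the F1 was g z al / G Z AL.
The two rarest classes, G z al and g Z AL, are the double crossovers. Comparing them with the parentals, only the g allele has switched, so g is the middle locus and the order is z – g – al.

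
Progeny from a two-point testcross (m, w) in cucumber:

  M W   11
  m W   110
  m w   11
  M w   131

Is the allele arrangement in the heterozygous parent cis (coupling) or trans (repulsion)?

trans

The two most frequent classes are M w (131) and m W (110); these are the parental (non-recombinant) types.
So the F1 carried M w on one chromosome and m W on the other — the recessive alleles are on opposite chromosomes (trans / repulsion).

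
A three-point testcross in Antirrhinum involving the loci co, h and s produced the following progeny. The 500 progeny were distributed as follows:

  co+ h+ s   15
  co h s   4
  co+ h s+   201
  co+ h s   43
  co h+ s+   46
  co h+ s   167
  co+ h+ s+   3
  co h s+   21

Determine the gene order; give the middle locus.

The two most frequent reciprocal classes, co h+ s and co+ h s+, are the parental types, so the F1 was co h+ s / co+ h s+.
The two rarest classes, co h s and co+ h+ s+, are the double crossovers. Comparing them with the parentals, only the h allele has switched, so h is the middle locus and the order is s – h – co.

h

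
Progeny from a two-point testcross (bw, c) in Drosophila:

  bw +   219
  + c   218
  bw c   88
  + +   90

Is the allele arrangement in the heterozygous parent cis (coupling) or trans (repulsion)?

trans

The two most frequent classes are + c (218) and bw + (219); these are the parental (non-recombinant) types.
So the F1 carried + c on one chromosome and bw + on the other — the recessive alleles are on opposite chromosomes (trans / repulsion).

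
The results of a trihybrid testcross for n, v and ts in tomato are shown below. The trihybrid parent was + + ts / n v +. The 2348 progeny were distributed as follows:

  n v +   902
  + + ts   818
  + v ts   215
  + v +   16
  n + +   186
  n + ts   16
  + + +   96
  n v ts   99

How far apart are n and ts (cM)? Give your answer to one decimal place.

9.7 cM

The two rarest classes, n + ts and + v +, are the double crossovers. Comparing them with the parentals, only the n allele has switched, so n is the middle locus and the order is ts – n – v.
Crossovers in the ts–n interval produce the single-crossover classes + + + and n v ts (96 + 99 = 195) plus the double crossovers (32).
RF(ts–n) = (195 + 32) / 2348 = 227/2348 = 0.0967 → 9.7 cM.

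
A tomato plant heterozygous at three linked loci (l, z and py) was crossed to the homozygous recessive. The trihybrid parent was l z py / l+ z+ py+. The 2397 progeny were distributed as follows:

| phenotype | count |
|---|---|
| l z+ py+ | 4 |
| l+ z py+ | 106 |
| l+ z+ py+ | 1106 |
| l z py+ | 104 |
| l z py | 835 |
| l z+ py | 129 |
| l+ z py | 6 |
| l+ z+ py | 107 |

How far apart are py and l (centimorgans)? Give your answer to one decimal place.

The two rarest classes, l+ z py and l z+ py+, are the double crossovers. Comparing them with the parentals, only the l allele has switched, so l is the middle locus and the order is py – l – z.
Crossovers in the py–l interval produce the single-crossover classes l z py+ and l+ z+ py (104 + 107 = 211) plus the double crossovers (10).
RF(py–l) = (211 + 10) / 2397 = 221/2397 = 0.0922 → 9.2 centimorgans.

9.2 centimorgans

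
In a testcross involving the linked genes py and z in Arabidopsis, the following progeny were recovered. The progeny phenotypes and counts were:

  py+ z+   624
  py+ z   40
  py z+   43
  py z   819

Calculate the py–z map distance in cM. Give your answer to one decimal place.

5.4 cM

The two most frequent classes, py+ z+ (624) and py z (819), are the parental types, so the F1 was py+ z+ / py z.
The recombinant classes are py+ z and py z+: 40 + 43 = 83.
Recombination frequency = 83/1526 = 0.0544 ≈ 5.4%, i.e. 5.4 cM.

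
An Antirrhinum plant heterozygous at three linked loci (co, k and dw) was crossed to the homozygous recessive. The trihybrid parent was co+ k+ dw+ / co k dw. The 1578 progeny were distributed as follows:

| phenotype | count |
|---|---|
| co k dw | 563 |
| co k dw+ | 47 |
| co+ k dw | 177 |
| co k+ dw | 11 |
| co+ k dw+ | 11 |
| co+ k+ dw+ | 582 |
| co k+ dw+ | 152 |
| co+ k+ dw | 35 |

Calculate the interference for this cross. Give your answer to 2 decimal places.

0.05

The two rarest classes, co+ k dw+ and co k+ dw, are the double crossovers. Comparing them with the parentals, only the k allele has switched, so k is the middle locus and the order is dw – k – co.
dw–k: (82 + 22)/1578 = 0.0659; k–co: (329 + 22)/1578 = 0.2224.
Expected DCO frequency = 0.0659 × 0.2224 ≈ 0.01466; observed = 22/1578 ≈ 0.01394.
Coefficient of coincidence = 0.01394/0.01466 ≈ 0.95; interference = 1 − 0.95 = 0.05.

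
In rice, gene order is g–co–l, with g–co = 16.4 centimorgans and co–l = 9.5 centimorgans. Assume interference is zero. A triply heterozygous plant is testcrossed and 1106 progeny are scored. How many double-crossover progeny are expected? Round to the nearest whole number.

Map distances give recombination frequencies of 0.164 and 0.095 for the two intervals.
With no interference, expected double-crossover frequency = 0.164 × 0.095 = 0.01558.
Expected number = 0.01558 × 1106 = 17.23 ≈ 17.

17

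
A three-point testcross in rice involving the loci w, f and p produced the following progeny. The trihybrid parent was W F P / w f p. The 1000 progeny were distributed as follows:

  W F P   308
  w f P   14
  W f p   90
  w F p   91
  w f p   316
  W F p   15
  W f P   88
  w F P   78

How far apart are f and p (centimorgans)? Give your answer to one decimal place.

20.8 centimorgans

The two rarest classes, W F p and w f P, are the double crossovers. Comparing them with the parentals, only the p allele has switched, so p is the middle locus and the order is w – p – f.
Crossovers in the p–f interval produce the single-crossover classes W f P and w F p (88 + 91 = 179) plus the double crossovers (29).
RF(p–f) = (179 + 29) / 1000 = 208/1000 = 0.2080 → 20.8 centimorgans.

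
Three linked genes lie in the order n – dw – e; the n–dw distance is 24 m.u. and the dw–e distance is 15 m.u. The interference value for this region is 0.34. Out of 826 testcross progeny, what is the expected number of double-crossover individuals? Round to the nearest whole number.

Map distances give recombination frequencies of 0.240 and 0.150 for the two intervals.
With interference 0.34 (so coincidence = 0.66), expected double-crossover frequency = 0.240 × 0.150 × 0.66 = 0.02376.
Expected number = 0.02376 × 826 = 19.63 ≈ 20.

20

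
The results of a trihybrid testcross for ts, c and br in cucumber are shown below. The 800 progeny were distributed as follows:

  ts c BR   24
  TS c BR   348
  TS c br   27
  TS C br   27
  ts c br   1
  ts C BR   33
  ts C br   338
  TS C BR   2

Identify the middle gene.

c

The two most frequent reciprocal classes, TS c BR and ts C br, are the parental types, so the F1 was TS c BR / ts C br.
The two rarest classes, TS C BR and ts c br, are the double crossovers. Comparing them with the parentals, only the c allele has switched, so c is the middle locus and the order is br – c – ts.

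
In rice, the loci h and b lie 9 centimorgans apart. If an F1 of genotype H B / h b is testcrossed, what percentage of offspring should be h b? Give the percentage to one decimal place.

A map distance of 9 centimorgans corresponds to a recombination frequency of 0.090.
The F1 is H B / h b, so h b is a parental gamete class with expected frequency (1 − r)/2 = 0.910/2 = 0.4550.
That is 0.4550 = 45.5% of the progeny.

45.5%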